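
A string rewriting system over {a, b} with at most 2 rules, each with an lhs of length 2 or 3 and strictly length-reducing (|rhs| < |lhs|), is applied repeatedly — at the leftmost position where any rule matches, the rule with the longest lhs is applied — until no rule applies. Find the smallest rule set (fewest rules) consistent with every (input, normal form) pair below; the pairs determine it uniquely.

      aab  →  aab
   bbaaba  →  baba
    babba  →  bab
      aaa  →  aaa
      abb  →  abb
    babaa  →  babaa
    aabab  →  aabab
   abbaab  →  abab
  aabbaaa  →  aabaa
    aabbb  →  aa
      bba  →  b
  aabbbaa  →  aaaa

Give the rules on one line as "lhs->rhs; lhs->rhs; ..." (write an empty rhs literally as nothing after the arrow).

bba->b; bbb->

  | aab
  | bbaaba => baba
  | babba => bab
  | aaa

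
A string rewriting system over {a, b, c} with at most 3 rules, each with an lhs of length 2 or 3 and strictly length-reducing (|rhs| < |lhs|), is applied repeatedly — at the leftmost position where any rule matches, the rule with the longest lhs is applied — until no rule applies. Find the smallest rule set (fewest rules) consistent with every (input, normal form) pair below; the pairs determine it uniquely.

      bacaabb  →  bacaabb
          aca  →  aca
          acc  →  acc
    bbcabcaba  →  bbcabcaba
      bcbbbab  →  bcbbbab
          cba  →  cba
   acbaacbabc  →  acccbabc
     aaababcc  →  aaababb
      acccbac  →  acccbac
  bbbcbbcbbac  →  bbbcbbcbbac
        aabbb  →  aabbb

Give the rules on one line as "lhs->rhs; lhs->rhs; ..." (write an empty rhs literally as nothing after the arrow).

baa->c; bcc->bb

  | bacaabb
  | aca
  | acc
  | bbcabcaba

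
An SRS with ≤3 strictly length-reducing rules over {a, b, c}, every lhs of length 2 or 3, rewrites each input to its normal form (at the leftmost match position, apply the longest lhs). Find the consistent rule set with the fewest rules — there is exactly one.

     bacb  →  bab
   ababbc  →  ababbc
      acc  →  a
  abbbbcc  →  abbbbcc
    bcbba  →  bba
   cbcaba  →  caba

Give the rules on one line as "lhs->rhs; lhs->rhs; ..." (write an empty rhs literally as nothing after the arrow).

  | bacb => bab
  | ababbc
  | acc => ac => a
  | abbbbcc

ac->a; cb->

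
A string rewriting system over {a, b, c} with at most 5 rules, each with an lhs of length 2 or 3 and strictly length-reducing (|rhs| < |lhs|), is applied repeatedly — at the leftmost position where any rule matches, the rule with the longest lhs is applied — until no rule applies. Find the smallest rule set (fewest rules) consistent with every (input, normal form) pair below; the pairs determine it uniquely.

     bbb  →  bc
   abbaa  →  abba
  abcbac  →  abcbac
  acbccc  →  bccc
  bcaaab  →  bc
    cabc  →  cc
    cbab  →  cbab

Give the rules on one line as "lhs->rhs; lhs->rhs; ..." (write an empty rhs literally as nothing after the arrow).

aa->a; acb->b; bbb->bc; cab->c

  | bbb => bc
  | abbaa => abba
  | abcbac
  | acbccc => bccc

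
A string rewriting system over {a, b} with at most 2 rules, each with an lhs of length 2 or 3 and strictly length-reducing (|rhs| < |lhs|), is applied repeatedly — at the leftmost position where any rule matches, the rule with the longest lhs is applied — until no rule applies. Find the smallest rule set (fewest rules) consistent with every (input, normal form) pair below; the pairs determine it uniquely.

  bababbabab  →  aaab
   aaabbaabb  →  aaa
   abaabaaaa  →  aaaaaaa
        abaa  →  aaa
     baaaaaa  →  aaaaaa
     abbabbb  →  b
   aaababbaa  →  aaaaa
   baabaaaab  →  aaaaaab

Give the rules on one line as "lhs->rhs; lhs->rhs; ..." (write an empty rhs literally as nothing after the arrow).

abb->; ba->a

  | bababbabab => ababbabab => aabbabab => aabab => aaab
  | aaabbaabb => aaaabb => aaa
  | abaabaaaa => aaabaaaa => aaaaaaa
  | abaa => aaa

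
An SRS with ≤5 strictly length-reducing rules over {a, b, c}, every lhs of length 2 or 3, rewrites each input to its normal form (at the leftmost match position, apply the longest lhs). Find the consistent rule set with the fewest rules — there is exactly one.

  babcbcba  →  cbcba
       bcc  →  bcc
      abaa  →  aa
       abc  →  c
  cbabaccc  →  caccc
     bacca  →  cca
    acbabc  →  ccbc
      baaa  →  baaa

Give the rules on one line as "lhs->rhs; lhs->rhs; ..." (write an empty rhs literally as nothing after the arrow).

ab->; aca->cc; bab->ab; bac->c

  | babcbcba => abcbcba => cbcba
  | bcc
  | abaa => aa
  | abc => c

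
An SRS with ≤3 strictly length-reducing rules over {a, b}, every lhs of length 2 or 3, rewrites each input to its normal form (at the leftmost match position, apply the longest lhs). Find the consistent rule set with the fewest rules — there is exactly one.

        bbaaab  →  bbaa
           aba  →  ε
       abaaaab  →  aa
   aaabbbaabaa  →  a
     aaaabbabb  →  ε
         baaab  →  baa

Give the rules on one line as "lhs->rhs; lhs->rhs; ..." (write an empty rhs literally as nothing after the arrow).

ab->; aba->

  | bbaaab => bbaa
  | aba => ε
  | abaaaab => aaab => aa
  | aaabbbaabaa => aabbaabaa => abaabaa => abaa => a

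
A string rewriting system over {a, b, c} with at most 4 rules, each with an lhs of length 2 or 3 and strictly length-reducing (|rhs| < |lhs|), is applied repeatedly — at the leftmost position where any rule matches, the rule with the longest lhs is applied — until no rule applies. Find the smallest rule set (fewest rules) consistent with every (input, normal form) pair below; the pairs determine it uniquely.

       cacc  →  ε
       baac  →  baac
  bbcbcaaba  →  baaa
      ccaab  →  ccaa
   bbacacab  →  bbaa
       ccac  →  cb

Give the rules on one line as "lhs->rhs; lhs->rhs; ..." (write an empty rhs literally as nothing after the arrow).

  | cacc => bc => ε
  | baac
  | bbcbcaaba => bbcaaba => baaba => baaa
  | ccaab => ccaa

ab->a; bc->; cac->b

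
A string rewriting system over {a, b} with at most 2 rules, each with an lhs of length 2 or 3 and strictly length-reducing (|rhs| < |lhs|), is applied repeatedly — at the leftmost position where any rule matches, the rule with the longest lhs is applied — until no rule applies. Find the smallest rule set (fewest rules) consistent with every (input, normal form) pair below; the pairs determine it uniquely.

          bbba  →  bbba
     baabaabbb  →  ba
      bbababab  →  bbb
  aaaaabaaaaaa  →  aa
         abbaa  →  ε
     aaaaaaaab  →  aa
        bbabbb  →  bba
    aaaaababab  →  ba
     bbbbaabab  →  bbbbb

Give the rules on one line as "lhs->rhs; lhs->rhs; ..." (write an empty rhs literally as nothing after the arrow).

  | bbba
  | baabaabbb => baaaabbb => babbb => babb => bab => ba
  | bbababab => bbaabab => bbaaab => bbb
  | aaaaabaaaaaa => aabaaaaaa => aaaaaaaa => aaaaa => aa

aaa->; ab->a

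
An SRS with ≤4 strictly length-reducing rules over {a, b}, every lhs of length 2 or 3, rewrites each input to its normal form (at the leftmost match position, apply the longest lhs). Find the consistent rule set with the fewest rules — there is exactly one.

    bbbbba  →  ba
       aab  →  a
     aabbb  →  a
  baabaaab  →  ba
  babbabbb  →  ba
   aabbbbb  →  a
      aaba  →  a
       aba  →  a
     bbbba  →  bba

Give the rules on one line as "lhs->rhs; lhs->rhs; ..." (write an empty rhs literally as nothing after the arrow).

  | bbbbba => bbba => ba
  | aab => ab => a
  | aabbb => abbb => abb => ab => a
  | baabaaab => babaaab => baaaab => baaab => baab => bab => ba

aa->a; ab->a; bbb->b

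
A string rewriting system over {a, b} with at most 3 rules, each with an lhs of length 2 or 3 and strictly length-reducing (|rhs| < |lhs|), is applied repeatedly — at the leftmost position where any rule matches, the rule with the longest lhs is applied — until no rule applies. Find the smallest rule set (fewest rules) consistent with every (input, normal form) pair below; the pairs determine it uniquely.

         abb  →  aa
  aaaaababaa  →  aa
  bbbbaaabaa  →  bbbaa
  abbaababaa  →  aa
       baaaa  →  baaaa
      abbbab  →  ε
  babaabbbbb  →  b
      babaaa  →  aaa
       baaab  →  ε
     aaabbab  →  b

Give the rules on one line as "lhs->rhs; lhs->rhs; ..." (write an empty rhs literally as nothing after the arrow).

  | abb => aa
  | aaaaababaa => aaaababaa => aaababaa => aababaa => ababaa => babaa => aa
  | bbbbaaabaa => bbbbaabaa => bbbbabaa => bbbaa
  | abbaababaa => aaaababaa => aaababaa => aababaa => ababaa => babaa => aa

ab->b; abb->aa; bab->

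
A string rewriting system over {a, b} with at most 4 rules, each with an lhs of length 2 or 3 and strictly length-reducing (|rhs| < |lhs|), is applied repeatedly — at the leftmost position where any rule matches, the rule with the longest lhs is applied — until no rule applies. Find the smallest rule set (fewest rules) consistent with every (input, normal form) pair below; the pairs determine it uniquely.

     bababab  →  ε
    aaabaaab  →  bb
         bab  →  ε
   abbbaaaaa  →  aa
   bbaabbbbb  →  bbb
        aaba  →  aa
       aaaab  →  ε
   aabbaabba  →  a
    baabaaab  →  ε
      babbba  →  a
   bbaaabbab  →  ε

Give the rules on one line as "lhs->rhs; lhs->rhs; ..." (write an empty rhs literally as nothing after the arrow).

aaa->b; ab->; ba->a

  | bababab => ababab => abab => ab => ε
  | aaabaaab => bbaaab => baaab => aaab => bb
  | bab => ab => ε
  | abbbaaaaa => bbaaaaa => baaaaa => aaaaa => baa => aa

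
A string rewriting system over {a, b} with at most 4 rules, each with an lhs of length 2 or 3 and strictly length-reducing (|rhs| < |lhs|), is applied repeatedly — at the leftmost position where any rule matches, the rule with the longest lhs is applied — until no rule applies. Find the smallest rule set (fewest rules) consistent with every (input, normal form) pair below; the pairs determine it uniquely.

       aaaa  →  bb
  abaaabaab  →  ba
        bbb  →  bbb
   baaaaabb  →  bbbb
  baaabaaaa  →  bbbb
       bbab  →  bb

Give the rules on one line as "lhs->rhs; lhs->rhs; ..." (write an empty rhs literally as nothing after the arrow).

aa->b; aab->a; ab->

  | aaaa => baa => bb
  | abaaabaab => aaabaab => babaab => baab => ba
  | bbb
  | baaaaabb => bbaaabb => bbbabb => bbbb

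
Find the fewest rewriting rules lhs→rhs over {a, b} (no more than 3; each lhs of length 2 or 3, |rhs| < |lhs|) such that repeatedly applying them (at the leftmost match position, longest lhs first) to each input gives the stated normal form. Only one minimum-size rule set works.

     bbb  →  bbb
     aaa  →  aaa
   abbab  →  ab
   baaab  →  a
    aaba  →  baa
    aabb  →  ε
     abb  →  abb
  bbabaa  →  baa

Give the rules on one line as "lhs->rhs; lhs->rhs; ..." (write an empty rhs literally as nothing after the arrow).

aab->ba; bab->

  | bbb
  | aaa
  | abbab => ab
  | baaab => baba => a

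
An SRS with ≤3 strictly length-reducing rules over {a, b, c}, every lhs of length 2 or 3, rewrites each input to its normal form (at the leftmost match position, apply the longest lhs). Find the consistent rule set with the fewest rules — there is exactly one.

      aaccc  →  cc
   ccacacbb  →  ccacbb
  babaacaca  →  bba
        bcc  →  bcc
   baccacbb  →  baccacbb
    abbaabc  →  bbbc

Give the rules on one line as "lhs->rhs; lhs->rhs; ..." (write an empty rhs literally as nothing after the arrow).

  | aaccc => cc
  | ccacacbb => ccacbb
  | babaacaca => bbaacaca => bbaca => bba
  | bcc

aac->; ab->b; aca->a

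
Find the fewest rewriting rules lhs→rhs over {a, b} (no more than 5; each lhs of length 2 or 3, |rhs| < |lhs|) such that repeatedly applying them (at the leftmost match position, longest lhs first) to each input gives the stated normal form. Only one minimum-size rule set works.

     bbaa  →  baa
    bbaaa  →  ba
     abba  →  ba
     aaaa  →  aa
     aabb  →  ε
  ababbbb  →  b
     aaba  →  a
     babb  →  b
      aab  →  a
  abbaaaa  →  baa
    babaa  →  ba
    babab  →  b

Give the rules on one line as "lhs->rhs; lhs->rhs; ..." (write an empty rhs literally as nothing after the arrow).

  | bbaa => baa
  | bbaaa => baaa => ba
  | abba => ba
  | aaaa => aa

aaa->a; ab->; aba->; bb->b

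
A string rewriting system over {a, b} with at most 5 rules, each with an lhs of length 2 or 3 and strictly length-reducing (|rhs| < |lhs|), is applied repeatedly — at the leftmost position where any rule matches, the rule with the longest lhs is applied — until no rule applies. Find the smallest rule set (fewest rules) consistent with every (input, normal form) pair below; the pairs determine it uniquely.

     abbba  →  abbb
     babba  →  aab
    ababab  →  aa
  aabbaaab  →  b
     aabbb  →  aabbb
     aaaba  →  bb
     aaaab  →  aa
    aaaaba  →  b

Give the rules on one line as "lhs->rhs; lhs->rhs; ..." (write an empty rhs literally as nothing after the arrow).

aaa->b; ba->b; baa->; bab->aa

  | abbba => abbb
  | babba => aaba => aab
  | ababab => aaaab => bab => aa
  | aabbaaab => aabab => aaaa => ba => b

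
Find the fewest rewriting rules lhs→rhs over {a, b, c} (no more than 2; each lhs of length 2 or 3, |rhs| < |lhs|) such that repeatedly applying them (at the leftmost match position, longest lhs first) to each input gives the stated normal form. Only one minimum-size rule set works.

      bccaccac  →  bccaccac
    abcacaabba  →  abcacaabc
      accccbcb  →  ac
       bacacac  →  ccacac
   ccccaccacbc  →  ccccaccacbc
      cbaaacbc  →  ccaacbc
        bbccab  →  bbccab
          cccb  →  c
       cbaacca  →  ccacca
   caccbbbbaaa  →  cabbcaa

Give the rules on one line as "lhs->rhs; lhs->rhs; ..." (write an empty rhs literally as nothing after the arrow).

ba->c; ccb->

  | bccaccac
  | abcacaabba => abcacaabc
  | accccbcb => acccb => ac
  | bacacac => ccacac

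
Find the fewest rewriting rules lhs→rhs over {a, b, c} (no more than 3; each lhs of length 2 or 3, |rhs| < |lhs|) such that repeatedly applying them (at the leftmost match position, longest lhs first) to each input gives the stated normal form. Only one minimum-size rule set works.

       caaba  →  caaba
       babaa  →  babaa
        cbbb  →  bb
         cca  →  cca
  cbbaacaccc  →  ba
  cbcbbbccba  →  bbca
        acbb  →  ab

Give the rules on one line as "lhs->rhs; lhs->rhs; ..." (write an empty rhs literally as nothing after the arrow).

acc->; cb->

  | caaba
  | babaa
  | cbbb => bb
  | cca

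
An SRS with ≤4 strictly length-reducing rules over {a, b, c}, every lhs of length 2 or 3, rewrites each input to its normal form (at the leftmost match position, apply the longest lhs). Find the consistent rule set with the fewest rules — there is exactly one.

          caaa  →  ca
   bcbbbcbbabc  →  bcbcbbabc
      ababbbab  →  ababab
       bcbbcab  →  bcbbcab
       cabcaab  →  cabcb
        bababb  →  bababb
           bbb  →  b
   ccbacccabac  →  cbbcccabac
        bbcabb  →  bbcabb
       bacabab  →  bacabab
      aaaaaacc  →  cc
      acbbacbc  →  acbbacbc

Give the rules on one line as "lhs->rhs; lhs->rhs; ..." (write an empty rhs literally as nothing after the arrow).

  | caaa => ca
  | bcbbbcbbabc => bcbcbbabc
  | ababbbab => ababab
  | bcbbcab

aa->; bbb->b; cba->bb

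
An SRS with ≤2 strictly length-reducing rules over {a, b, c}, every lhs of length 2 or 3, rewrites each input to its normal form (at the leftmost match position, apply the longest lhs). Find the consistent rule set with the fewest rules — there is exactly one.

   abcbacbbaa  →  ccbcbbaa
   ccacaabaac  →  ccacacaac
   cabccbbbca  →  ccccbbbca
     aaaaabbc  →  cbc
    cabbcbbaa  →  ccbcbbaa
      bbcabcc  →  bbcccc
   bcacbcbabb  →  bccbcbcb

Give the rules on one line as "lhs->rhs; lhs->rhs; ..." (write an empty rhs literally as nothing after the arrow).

ab->c; acb->cb

  | abcbacbbaa => ccbacbbaa => ccbcbbaa
  | ccacaabaac => ccacacaac
  | cabccbbbca => ccccbbbca
  | aaaaabbc => aaaacbc => aaacbc => aacbc => acbc => cbc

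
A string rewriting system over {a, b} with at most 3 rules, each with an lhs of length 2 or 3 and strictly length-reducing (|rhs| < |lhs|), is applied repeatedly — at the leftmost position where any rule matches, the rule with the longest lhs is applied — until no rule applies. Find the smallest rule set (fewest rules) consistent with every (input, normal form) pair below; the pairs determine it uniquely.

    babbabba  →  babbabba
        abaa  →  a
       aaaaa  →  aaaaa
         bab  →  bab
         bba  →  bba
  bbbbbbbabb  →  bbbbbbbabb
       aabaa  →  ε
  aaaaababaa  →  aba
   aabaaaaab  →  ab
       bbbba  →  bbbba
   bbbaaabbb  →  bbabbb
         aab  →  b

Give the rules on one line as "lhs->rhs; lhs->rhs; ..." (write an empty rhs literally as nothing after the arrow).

  | babbabba
  | abaa => a
  | aaaaa
  | bab

aab->b; baa->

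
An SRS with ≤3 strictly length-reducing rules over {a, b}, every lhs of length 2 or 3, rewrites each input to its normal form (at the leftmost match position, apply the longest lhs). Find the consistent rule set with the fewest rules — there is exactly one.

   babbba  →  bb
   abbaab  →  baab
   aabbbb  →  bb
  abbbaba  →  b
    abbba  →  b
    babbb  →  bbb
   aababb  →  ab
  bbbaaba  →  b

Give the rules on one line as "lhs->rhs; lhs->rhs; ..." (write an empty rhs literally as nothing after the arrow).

abb->b; bba->b

  | babbba => bbba => bb
  | abbaab => baab
  | aabbbb => abbb => bb
  | abbbaba => bbaba => bba => b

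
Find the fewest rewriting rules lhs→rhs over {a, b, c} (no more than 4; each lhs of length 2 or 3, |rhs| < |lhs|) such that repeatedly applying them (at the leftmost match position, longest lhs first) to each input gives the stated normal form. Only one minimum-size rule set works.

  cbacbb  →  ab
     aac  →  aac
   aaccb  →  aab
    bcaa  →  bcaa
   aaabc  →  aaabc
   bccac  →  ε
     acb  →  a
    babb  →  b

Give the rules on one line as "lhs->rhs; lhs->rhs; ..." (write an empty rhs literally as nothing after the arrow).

  | cbacbb => acbb => ab
  | aac
  | aaccb => aab
  | bcaa

ba->c; cb->; cc->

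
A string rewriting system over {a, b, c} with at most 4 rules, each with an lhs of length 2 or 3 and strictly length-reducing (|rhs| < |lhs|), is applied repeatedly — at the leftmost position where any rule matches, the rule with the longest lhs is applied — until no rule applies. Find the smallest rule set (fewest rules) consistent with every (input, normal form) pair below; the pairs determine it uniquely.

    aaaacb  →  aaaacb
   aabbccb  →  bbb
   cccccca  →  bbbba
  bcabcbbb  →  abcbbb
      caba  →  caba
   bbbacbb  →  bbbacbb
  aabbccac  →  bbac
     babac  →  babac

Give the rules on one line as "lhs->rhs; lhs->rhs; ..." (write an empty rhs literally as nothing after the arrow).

  | aaaacb
  | aabbccb => accccb => abbcb => cccb => bbb
  | cccccca => bbccca => bbbba
  | bcabcbbb => abcbbb

abb->cc; bca->a; ccc->bb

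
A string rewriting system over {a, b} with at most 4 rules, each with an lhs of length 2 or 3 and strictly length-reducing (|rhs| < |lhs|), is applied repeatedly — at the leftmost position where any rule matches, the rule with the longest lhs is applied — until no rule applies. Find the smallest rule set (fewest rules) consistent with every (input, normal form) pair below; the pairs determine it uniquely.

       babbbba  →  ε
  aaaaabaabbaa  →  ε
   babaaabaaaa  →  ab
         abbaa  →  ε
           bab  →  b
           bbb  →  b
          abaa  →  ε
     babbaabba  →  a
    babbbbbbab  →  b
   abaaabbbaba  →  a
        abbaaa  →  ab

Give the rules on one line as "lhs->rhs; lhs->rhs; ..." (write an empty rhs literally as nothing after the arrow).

aa->; aaa->ab; ba->; bb->b

  | babbbba => bbbba => bbba => bba => ba => ε
  | aaaaabaabbaa => abaabaabbaa => aabaabbaa => baabbaa => abbaa => abaa => aa => ε
  | babaaabaaaa => baaabaaaa => aabaaaa => baaaa => aaa => ab
  | abbaa => abaa => aa => ε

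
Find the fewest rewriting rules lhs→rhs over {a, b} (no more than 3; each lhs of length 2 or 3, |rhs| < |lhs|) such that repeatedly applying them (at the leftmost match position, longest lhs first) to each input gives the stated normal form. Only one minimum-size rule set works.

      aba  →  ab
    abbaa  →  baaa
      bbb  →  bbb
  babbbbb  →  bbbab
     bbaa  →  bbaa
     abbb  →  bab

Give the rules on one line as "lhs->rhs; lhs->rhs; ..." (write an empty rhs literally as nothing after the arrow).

aba->ab; abb->ba

  | aba => ab
  | abbaa => baaa
  | bbb
  | babbbbb => bbabbb => bbbab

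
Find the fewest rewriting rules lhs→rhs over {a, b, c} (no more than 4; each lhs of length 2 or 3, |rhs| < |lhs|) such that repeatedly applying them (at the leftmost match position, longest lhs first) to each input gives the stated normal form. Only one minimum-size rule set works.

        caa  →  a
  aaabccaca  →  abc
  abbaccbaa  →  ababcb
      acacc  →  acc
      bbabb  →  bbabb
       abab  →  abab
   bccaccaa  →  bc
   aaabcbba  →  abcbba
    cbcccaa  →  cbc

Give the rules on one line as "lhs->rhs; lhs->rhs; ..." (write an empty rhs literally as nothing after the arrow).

  | caa => a
  | aaabccaca => abccaca => abcca => abc
  | abbaccbaa => ababcbaa => ababcb
  | acacc => acc

aa->; bac->ab; ca->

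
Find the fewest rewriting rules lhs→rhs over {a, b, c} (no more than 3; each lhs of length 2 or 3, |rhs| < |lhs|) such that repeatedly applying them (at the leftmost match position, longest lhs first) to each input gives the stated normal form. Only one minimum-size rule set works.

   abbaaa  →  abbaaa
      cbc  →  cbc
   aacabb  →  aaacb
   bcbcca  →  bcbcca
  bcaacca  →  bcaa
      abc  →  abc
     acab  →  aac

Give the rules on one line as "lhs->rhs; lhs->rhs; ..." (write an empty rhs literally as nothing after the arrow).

acc->; cab->ac

  | abbaaa
  | cbc
  | aacabb => aaacb
  | bcbcca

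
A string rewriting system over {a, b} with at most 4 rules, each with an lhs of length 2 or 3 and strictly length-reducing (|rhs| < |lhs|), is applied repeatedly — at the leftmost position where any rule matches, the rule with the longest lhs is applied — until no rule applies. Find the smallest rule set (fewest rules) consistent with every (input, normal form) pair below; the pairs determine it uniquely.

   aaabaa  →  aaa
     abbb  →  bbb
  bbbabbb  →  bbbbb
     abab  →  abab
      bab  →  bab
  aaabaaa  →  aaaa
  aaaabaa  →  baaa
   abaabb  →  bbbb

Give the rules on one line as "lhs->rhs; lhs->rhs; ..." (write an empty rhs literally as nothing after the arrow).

aab->bb; abb->bb; bba->aa

  | aaabaa => abbaa => bbaa => aaa
  | abbb => bbb
  | bbbabbb => baabbb => bbbbb
  | abab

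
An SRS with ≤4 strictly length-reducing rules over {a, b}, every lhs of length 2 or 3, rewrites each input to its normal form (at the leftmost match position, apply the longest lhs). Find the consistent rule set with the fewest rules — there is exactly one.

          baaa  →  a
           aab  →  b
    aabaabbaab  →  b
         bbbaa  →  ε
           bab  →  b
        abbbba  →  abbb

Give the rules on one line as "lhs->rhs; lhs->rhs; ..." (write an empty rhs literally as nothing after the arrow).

aa->; ba->; baa->aa

  | baaa => aaa => a
  | aab => b
  | aabaabbaab => baabbaab => aabbaab => bbaab => baab => aab => b
  | bbbaa => bbaa => baa => aa => ε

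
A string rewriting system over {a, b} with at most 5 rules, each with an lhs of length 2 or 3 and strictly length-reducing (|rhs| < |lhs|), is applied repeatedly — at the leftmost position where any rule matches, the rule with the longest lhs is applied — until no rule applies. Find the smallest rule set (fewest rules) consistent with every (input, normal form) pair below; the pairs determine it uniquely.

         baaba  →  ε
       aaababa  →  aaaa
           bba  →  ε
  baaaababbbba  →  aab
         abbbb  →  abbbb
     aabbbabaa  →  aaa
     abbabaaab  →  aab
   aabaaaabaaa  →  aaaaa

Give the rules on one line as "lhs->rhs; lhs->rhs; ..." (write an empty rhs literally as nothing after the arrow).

ba->; baa->; bab->; bba->

  | baaba => ba => ε
  | aaababa => aaaa
  | bba => ε
  | baaaababbbba => aababbbba => aabbba => aab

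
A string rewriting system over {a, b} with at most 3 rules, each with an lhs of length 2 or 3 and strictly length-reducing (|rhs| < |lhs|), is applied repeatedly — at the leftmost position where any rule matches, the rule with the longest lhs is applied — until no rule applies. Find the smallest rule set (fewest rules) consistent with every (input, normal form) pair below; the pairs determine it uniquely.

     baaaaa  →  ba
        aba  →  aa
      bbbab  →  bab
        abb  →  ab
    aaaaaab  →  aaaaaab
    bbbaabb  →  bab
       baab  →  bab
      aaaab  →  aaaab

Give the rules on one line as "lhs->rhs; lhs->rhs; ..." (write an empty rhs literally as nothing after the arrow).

aba->aa; baa->ba; bb->b

  | baaaaa => baaaa => baaa => baa => ba
  | aba => aa
  | bbbab => bbab => bab
  | abb => ab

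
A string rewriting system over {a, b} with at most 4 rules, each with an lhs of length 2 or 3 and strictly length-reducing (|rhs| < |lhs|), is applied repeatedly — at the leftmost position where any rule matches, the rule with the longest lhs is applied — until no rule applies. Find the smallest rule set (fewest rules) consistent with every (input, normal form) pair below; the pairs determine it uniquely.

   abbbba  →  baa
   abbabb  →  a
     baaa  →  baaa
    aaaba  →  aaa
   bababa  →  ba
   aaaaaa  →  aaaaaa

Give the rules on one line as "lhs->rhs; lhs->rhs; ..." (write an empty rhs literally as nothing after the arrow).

ab->; bb->a; bbb->ba

  | abbbba => bbba => baa
  | abbabb => babb => bb => a
  | baaa
  | aaaba => aaa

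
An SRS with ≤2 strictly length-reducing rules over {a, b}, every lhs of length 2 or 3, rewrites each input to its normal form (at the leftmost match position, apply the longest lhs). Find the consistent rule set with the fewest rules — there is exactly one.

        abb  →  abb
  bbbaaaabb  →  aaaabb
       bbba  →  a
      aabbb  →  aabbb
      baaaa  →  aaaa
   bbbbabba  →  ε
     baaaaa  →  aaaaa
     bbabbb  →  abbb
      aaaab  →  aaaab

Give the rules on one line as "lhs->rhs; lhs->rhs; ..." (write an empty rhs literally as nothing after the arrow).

  | abb
  | bbbaaaabb => bbaaaabb => baaaabb => aaaabb
  | bbba => bba => ba => a
  | aabbb

aba->; ba->a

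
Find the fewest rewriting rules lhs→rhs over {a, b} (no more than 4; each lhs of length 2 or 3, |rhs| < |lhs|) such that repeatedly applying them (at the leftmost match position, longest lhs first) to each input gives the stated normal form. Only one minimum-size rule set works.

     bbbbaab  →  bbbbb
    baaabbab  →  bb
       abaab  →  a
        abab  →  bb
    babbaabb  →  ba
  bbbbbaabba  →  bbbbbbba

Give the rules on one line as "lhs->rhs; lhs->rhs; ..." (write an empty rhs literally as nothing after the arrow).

  | bbbbaab => bbbbb
  | baaabbab => babbab => babab => baab => bb
  | abaab => aaab => abb => ab => a
  | abab => aab => bb

aab->bb; ab->a; baa->b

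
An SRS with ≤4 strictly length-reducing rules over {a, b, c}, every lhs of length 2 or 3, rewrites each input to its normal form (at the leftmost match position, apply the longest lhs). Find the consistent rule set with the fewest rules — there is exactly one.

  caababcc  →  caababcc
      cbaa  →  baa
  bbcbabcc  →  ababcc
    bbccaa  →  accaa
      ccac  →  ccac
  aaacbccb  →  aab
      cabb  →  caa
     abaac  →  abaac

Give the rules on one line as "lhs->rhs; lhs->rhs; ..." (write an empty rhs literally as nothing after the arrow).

  | caababcc
  | cbaa => baa
  | bbcbabcc => acbabcc => ababcc
  | bbccaa => accaa

aaa->ab; bb->a; cb->b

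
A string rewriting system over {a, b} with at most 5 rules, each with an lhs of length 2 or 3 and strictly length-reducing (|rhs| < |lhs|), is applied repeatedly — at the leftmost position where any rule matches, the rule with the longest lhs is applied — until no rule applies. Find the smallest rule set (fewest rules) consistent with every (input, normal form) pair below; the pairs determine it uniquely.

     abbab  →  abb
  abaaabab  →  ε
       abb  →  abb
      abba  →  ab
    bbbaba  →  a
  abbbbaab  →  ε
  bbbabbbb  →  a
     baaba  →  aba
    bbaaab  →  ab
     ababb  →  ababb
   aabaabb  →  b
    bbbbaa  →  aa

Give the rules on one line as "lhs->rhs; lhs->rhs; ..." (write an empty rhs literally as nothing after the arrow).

  | abbab => abb
  | abaaabab => aaabab => aab => ε
  | abb
  | abba => ab

aab->; baa->a; bba->b; bbb->a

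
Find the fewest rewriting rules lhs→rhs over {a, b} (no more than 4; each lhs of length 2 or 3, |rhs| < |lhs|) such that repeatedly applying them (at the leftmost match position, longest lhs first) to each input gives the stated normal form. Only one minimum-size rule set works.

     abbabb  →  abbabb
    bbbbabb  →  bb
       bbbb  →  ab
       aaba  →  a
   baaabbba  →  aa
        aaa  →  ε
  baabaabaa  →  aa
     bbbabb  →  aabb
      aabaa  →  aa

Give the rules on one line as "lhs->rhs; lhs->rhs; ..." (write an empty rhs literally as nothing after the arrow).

aaa->; aba->; baa->aa; bbb->a

  | abbabb
  | bbbbabb => ababb => bb
  | bbbb => ab
  | aaba => a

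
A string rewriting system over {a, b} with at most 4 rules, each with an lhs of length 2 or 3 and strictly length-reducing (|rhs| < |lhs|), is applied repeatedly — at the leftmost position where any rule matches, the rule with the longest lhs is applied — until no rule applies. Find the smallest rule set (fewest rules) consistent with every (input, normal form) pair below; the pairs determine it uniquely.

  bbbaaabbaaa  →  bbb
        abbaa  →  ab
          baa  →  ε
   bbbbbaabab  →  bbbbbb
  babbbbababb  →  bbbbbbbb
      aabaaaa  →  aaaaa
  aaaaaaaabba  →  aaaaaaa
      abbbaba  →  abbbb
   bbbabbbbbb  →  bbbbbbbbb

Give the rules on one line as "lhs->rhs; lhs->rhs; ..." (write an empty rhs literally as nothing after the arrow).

aab->a; ba->b; baa->

  | bbbaaabbaaa => bbabbaaa => bbbbaaa => bbba => bbb
  | abbaa => ab
  | baa => ε
  | bbbbbaabab => bbbbbab => bbbbbb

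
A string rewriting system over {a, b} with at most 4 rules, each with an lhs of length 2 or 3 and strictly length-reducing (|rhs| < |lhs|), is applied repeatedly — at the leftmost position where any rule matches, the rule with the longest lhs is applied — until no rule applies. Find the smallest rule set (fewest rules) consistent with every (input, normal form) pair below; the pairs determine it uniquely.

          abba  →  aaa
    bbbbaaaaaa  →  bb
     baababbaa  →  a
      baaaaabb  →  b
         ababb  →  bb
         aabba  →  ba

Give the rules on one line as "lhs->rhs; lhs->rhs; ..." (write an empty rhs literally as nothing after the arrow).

aab->; aba->; abb->aa; baa->ab

  | abba => aaa
  | bbbbaaaaaa => bbbabaaaa => bbbaaa => bbaba => bb
  | baababbaa => abbabbaa => aaabbaa => abaa => a
  | baaaaabb => abaaabb => aabb => b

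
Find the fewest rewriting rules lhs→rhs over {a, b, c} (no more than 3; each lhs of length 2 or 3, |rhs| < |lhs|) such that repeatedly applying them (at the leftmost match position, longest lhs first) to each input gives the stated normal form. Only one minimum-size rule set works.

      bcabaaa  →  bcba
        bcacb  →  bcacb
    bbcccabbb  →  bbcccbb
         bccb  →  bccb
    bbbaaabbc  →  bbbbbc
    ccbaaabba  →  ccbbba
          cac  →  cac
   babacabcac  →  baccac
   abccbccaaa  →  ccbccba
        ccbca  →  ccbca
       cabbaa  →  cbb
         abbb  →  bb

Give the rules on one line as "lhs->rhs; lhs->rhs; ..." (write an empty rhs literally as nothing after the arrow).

  | bcabaaa => bcaaa => bcba
  | bcacb
  | bbcccabbb => bbcccbb
  | bccb

aa->b; ab->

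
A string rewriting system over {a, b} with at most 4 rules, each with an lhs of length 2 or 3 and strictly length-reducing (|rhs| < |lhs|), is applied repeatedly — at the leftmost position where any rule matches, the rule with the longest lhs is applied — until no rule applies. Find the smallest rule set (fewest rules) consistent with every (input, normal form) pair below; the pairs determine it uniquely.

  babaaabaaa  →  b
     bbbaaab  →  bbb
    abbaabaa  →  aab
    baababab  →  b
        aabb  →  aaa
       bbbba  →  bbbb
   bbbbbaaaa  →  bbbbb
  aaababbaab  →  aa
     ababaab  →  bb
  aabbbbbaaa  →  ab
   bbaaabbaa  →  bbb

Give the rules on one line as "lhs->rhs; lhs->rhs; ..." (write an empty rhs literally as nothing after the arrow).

  | babaaabaaa => baaabaaa => baabaaa => babaaa => baaa => baa => ba => b
  | bbbaaab => bbbaab => bbbab => bbb
  | abbaabaa => aaaabaa => aaaba => aab
  | baababab => bababab => babab => bab => b

aba->b; abb->aa; ba->b; bab->b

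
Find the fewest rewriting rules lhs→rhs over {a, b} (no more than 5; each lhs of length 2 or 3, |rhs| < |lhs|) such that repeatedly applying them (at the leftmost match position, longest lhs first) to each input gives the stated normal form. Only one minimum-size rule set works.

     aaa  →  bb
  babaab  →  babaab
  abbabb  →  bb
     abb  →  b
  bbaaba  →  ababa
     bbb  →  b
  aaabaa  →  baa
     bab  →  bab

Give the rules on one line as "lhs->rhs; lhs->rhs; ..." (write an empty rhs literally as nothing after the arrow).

aaa->bb; abb->b; bba->ab; bbb->b

  | aaa => bb
  | babaab
  | abbabb => babb => bb
  | abb => b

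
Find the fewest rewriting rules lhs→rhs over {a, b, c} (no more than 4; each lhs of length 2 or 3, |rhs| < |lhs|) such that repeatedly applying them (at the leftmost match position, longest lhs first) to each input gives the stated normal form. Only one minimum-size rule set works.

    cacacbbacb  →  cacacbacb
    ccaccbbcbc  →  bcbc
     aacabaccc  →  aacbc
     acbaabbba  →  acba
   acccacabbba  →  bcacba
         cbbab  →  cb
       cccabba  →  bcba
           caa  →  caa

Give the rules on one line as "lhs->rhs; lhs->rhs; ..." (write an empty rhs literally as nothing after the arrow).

  | cacacbbacb => cacacbacb
  | ccaccbbcbc => baccbbcbc => babbbcbc => bbbbcbc => bbbcbc => bbcbc => bcbc
  | aacabaccc => aacbaccc => aacbabc => aacbbc => aacbc
  | acbaabbba => acbabbba => acbbbba => acbbba => acbba => acba

ab->b; bb->b; cc->b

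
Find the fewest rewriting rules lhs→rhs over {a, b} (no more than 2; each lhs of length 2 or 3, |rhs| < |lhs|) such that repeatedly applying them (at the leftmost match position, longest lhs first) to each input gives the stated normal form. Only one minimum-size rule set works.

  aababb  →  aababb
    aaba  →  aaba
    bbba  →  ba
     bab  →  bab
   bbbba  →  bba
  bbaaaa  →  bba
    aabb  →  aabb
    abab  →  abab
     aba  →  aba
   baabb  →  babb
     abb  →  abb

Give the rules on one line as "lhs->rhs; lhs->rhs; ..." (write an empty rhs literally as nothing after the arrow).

  | aababb
  | aaba
  | bbba => ba
  | bab

baa->ba; bbb->b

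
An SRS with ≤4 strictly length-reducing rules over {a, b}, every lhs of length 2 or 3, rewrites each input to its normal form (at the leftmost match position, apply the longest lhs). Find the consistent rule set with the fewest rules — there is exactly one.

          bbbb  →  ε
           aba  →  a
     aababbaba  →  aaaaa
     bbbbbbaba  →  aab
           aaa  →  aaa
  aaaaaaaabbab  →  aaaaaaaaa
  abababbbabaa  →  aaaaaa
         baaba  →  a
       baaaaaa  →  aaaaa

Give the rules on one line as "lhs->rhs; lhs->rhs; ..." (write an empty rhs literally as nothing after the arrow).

  | bbbb => bb => ε
  | aba => a
  | aababbaba => aaababa => aaaaa
  | bbbbbbaba => bbbbaba => bbaba => abba => aab

ba->; bab->a; bb->; bba->ab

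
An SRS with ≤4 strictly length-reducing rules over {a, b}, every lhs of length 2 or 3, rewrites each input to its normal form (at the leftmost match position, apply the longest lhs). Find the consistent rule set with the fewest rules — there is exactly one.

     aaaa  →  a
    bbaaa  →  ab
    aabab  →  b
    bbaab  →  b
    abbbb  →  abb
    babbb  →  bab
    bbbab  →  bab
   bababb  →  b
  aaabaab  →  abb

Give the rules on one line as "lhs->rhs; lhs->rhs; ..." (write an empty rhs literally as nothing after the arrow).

aa->a; aba->bb; bba->ab; bbb->b

  | aaaa => aaa => aa => a
  | bbaaa => abaa => bba => ab
  | aabab => abab => bbb => b
  | bbaab => abab => bbb => b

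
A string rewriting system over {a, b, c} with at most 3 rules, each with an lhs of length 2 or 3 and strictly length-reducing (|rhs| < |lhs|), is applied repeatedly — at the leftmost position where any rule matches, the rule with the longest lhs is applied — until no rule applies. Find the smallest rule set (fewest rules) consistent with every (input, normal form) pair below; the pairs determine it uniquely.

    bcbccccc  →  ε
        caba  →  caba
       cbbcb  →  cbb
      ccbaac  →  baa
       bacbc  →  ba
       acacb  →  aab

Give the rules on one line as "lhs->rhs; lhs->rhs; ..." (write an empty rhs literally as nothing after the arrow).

  | bcbccccc => bccccc => cccc => cc => ε
  | caba
  | cbbcb => cbb
  | ccbaac => baac => baa

ac->a; bc->; cc->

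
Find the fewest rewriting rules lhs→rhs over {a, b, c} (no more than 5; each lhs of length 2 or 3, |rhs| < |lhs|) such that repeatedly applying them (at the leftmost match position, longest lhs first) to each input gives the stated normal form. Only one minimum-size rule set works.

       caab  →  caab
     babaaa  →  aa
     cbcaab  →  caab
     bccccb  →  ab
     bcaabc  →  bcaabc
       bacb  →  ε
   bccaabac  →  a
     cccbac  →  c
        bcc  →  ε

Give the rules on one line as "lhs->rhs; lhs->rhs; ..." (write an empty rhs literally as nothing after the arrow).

  | caab
  | babaaa => baaa => aa
  | cbcaab => caab
  | bccccb => baccb => ccb => ab

ac->; ba->; cb->; cc->a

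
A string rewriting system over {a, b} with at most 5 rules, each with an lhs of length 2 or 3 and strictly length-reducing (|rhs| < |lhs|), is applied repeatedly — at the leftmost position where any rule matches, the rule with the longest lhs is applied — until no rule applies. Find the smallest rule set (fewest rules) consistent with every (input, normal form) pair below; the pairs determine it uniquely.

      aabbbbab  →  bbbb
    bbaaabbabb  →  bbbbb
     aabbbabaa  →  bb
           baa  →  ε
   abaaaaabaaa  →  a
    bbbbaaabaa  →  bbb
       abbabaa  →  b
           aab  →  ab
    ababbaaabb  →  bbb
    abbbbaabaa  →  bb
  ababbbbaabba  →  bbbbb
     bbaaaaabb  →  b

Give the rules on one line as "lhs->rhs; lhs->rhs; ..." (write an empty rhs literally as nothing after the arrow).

  | aabbbbab => abbbbab => bbbab => bbbb
  | bbaaabbabb => babbabb => bbbabb => bbbbb
  | aabbbabaa => abbbabaa => bbabaa => bbbaa => bb
  | baa => ε

aa->a; abb->b; ba->b; baa->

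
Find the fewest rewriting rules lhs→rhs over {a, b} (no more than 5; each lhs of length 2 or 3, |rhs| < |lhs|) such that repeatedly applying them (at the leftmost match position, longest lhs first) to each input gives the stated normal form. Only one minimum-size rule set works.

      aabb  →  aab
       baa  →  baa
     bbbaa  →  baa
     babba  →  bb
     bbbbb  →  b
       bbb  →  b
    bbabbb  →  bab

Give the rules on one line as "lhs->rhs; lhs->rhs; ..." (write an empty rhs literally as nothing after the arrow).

  | aabb => aab
  | baa
  | bbbaa => baa
  | babba => baba => bb

aba->b; abb->ab; bba->ba; bbb->b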